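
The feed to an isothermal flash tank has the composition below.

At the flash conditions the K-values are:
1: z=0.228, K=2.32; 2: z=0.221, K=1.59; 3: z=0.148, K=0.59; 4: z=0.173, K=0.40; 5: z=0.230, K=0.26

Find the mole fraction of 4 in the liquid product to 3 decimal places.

x_4 = 0.190

Rachford–Rice: g(β) = Σ zᵢ(Kᵢ−1)/(1+β(Kᵢ−1)) = 0.
g(0) = ΣzᵢKᵢ − 1 = 0.097 and g(1) = 1 − Σzᵢ/Kᵢ = -0.805, so a root lies in (0, 1).
Newton–Raphson from β = 0.69:
  β = 0.690: g = -0.3594, g' = -0.903 → β = 0.292
  β = 0.292: g = -0.0835, g' = -0.592 → β = 0.151
Converged at β = 0.151.
Compositions from xᵢ = zᵢ/(1+β(Kᵢ−1)), yᵢ = Kᵢxᵢ:
  1: x = 0.190, y = 0.441
  2: x = 0.203, y = 0.323
  3: x = 0.158, y = 0.093
  4: x = 0.190, y = 0.076
  5: x = 0.259, y = 0.067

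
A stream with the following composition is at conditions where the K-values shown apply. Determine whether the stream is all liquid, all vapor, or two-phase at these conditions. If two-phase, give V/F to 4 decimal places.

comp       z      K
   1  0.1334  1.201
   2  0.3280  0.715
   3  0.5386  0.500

ΣzᵢKᵢ = 0.6640; Σzᵢ/Kᵢ = 1.6470.
Since ΣzᵢKᵢ < 1 the mixture is below its bubble point — single liquid phase.

all liquid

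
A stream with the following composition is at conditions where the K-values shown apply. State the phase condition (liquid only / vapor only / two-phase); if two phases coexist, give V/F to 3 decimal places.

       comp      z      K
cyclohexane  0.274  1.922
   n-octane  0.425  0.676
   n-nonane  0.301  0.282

liquid only

ΣzᵢKᵢ = 0.899; Σzᵢ/Kᵢ = 1.839.
Since ΣzᵢKᵢ < 1 the mixture is below its bubble point — single liquid phase.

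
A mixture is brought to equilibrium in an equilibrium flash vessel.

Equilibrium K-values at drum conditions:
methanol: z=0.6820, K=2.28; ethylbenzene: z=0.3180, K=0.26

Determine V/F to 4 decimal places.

V/F = 0.6732

Rachford–Rice: g(V/F) = Σ zᵢ(Kᵢ−1)/(1+V/F(Kᵢ−1)) = 0.
g(0) = ΣzᵢKᵢ − 1 = 0.6376 and g(1) = 1 − Σzᵢ/Kᵢ = -0.5222, so a root lies in (0, 1).
Binary case is linear: z₁(K₁−1)(1+V/F(K₂−1)) + z₂(K₂−1)(1+V/F(K₁−1)) = 0
⇒ V/F = [z₁(K₁−1)+z₂(K₂−1)] / [−(K₁−1)(K₂−1)] = 0.63764/0.94720 = 0.6732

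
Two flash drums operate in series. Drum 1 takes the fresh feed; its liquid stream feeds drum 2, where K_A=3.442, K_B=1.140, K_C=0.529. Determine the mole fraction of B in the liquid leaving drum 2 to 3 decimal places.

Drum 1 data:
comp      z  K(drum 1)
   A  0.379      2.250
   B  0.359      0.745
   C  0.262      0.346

x_B (drum 2) = 0.355

Drum 1:
Rachford–Rice: g(ψ₁) = Σ zᵢ(Kᵢ−1)/(1+ψ₁(Kᵢ−1)) = 0.
Feasibility: ΣzᵢKᵢ = 1.211, Σzᵢ/Kᵢ = 1.408 — both > 1, two phases present.
Newton–Raphson from ψ₁ = 0.54:
  ψ₁ = 0.540: g = -0.0882, g' = -0.510 → ψ₁ = 0.367
  ψ₁ = 0.367: g = -0.0017, g' = -0.501 → ψ₁ = 0.364
Converged at ψ₁ = 0.364.
Drum-1 compositions:
  A: x = 0.261, y = 0.586
  B: x = 0.396, y = 0.295
  C: x = 0.344, y = 0.119
Drum-2 feed = drum-1 liquid: z₂ = (0.2606, 0.3957, 0.3437).
Drum 2:
Iterate (Newton) starting at ψ₂ = 0.5:
  ψ₂ = 0.500: g = 0.1265, g' = -0.452 → ψ₂ = 0.780
  ψ₂ = 0.780: g = 0.0132, g' = -0.381 → ψ₂ = 0.814
Converged at ψ₂ = 0.814.
  A: x = 0.087, y = 0.300
  B: x = 0.355, y = 0.405
  C: x = 0.558, y = 0.295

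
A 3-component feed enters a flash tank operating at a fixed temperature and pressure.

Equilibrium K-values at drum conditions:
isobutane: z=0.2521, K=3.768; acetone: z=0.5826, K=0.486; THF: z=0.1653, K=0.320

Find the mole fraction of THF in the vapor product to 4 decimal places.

Newton iteration, ψ⁰ = 0.43:
  ψ = 0.4300: g = -0.22467, g' = -0.8090 → ψ = 0.1523
  ψ = 0.1523: g = 0.04064, g' = -1.2322 → ψ = 0.1852
  ψ = 0.1852: g = 0.00171, g' = -1.1321 → ψ = 0.1868
Converged at ψ = 0.1868.
Compositions from xᵢ = zᵢ/(1+ψ(Kᵢ−1)), yᵢ = Kᵢxᵢ:
  isobutane: x = 0.1662, y = 0.6262
  acetone: x = 0.6445, y = 0.3132
  THF: x = 0.1893, y = 0.0606

y_THF = 0.0606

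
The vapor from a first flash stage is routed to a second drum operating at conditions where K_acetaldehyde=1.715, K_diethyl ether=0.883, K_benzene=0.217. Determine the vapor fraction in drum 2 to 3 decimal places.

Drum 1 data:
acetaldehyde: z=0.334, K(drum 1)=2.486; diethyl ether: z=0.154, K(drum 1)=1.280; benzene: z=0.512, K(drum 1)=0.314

V/F (drum 2) = 0.616

Drum 1:
Material balance + equilibrium reduce to Σ zᵢ(Kᵢ−1)/(1+ψ₁(Kᵢ−1)) = 0.
Check two-phase: ΣzᵢKᵢ = 1.188 > 1 and Σzᵢ/Kᵢ = 1.885 > 1, so g(0) = 0.188 > 0 and g(1) = -0.885 < 0.
Iterate (Newton) starting at ψ₁ = 0.44:
  ψ₁ = 0.440: g = -0.1646, g' = -0.774 → ψ₁ = 0.227
  ψ₁ = 0.227: g = -0.0045, g' = -0.761 → ψ₁ = 0.221
Converged at ψ₁ = 0.221.
Drum-1 compositions:
  acetaldehyde: x = 0.251, y = 0.625
  diethyl ether: x = 0.145, y = 0.186
  benzene: x = 0.604, y = 0.190
Drum-2 feed = drum-1 vapor: z₂ = (0.6248, 0.1856, 0.1895).
Drum 2:
Material balance + equilibrium reduce to Σ zᵢ(Kᵢ−1)/(1+ψ₂(Kᵢ−1)) = 0.
Feasibility: ΣzᵢKᵢ = 1.277, Σzᵢ/Kᵢ = 1.448 — both > 1, two phases present.
Newton–Raphson from ψ₂ = 0.37:
  ψ₂ = 0.370: g = 0.1216, g' = -0.433 → ψ₂ = 0.651
  ψ₂ = 0.651: g = -0.0214, g' = -0.635 → ψ₂ = 0.617
  ψ₂ = 0.617: g = -0.0007, g' = -0.592 → ψ₂ = 0.616
Converged at ψ₂ = 0.616.
  acetaldehyde: x = 0.434, y = 0.744
  diethyl ether: x = 0.200, y = 0.177
  benzene: x = 0.366, y = 0.079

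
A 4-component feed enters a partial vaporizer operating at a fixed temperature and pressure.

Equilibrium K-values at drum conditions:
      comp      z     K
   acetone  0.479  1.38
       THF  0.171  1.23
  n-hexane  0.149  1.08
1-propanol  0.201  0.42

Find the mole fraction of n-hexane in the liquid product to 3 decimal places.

Iterate (Newton) starting at ψ = 0.44:
  ψ = 0.440: g = 0.0467, g' = -0.181 → ψ = 0.698
  ψ = 0.698: g = -0.0068, g' = -0.242 → ψ = 0.670
  ψ = 0.670: g = -0.0001, g' = -0.232 → ψ = 0.669
Converged at ψ = 0.669.
Compositions from xᵢ = zᵢ/(1+ψ(Kᵢ−1)), yᵢ = Kᵢxᵢ:
  acetone: x = 0.382, y = 0.527
  THF: x = 0.148, y = 0.182
  n-hexane: x = 0.141, y = 0.153
  1-propanol: x = 0.328, y = 0.138

x_n-hexane = 0.141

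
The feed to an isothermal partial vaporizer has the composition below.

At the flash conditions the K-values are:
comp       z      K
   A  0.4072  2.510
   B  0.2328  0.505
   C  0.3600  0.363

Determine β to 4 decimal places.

β = 0.3059

Rachford–Rice: g(β) = Σ zᵢ(Kᵢ−1)/(1+β(Kᵢ−1)) = 0.
Feasibility: ΣzᵢKᵢ = 1.2703, Σzᵢ/Kᵢ = 1.6150 — both > 1, two phases present.
Iterate (Newton) starting at β = 0.5:
  β = 0.5000: g = -0.13928, g' = -0.7167 → β = 0.3057
  β = 0.3057: g = 0.00015, g' = -0.7391 → β = 0.3059
Converged at β = 0.3059.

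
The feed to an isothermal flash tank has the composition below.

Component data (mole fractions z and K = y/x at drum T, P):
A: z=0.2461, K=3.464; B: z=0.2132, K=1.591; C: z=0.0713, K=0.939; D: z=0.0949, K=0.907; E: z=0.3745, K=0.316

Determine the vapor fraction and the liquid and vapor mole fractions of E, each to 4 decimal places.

ψ = 0.4545, x_E = 0.5434, y_E = 0.1717

Newton–Raphson from ψ = 0.5:
  ψ = 0.5000: g = -0.03410, g' = -0.7502 → ψ = 0.4545
Converged at ψ = 0.4545.
Compositions from xᵢ = zᵢ/(1+ψ(Kᵢ−1)), yᵢ = Kᵢxᵢ:
  A: x = 0.1161, y = 0.4022
  B: x = 0.1681, y = 0.2674
  C: x = 0.0733, y = 0.0689
  D: x = 0.0991, y = 0.0899
  E: x = 0.5434, y = 0.1717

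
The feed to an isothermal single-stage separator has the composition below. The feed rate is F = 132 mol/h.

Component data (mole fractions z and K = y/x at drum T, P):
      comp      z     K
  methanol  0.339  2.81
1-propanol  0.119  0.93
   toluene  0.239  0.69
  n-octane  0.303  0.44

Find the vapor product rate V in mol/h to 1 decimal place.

Rachford–Rice: g(V/F) = Σ zᵢ(Kᵢ−1)/(1+V/F(Kᵢ−1)) = 0.
Check two-phase: ΣzᵢKᵢ = 1.361 > 1 and Σzᵢ/Kᵢ = 1.284 > 1, so g(0) = 0.361 > 0 and g(1) = -0.284 < 0.
Iterate (Newton) starting at V/F = 0.5:
  V/F = 0.500: g = -0.0099, g' = -0.522 → V/F = 0.481
Converged at V/F = 0.481.
Then V = V/F·F = 0.4812·132 = 63.5 mol/h and L = F − V = 68.5 mol/h.

V = 63.5 mol/h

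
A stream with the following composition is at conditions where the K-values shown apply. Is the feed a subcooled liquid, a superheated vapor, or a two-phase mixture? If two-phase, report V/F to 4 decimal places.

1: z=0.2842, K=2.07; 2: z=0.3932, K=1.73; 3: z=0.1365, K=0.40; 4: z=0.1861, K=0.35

ΣzᵢKᵢ = 1.3883; Σzᵢ/Kᵢ = 1.2375.
Both exceed 1, so a two-phase solution exists.
Let ψ = V/F and solve Σ zᵢ(Kᵢ−1)/(1+ψ(Kᵢ−1)) = 0.
Iterate (Newton) starting at ψ = 0.5:
  ψ = 0.5000: g = 0.11218, g' = -0.5234 → ψ = 0.7143
  ψ = 0.7143: g = -0.00813, g' = -0.6196 → ψ = 0.7012
  ψ = 0.7012: g = -0.00006, g' = -0.6098 → ψ = 0.7011
Converged at ψ = 0.7011.

two-phase, V/F = 0.7011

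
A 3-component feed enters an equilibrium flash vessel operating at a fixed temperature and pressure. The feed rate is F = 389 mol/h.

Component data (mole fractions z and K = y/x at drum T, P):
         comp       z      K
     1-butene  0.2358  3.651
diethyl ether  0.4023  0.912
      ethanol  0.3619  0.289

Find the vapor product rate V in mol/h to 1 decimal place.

V = 109.5 mol/h

Iterate (Newton) starting at ψ = 0.5:
  ψ = 0.5000: g = -0.16747, g' = -0.7503 → ψ = 0.2768
  ψ = 0.2768: g = 0.00390, g' = -0.8381 → ψ = 0.2814
  ψ = 0.2814: g = 0.00001, g' = -0.8327 → ψ = 0.2815
Converged at ψ = 0.2815.
Then V = ψ·F = 0.2815·389 = 109.5 mol/h and L = F − V = 279.5 mol/h.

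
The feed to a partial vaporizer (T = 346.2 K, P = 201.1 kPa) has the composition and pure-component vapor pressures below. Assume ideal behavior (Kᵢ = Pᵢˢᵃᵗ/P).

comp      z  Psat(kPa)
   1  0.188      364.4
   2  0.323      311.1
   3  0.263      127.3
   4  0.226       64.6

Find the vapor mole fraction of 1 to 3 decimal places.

y_1 = 0.288

Raoult's law: Kᵢ = Pᵢˢᵃᵗ/P = Pᵢˢᵃᵗ/201.1.
  K_1 = 364.4/201.1 = 1.81203, K_2 = 311.1/201.1 = 1.54699, K_3 = 127.3/201.1 = 0.63302, K_4 = 64.6/201.1 = 0.32123
Let ψ = V/F and solve Σ zᵢ(Kᵢ−1)/(1+ψ(Kᵢ−1)) = 0.
Feasibility: ΣzᵢKᵢ = 1.079, Σzᵢ/Kᵢ = 1.432 — both > 1, two phases present.
Newton iteration, ψ⁰ = 0.5:
  ψ = 0.500: g = -0.1031, g' = -0.414 → ψ = 0.251
  ψ = 0.251: g = -0.0090, g' = -0.355 → ψ = 0.225
Converged at ψ = 0.225.
Compositions from xᵢ = zᵢ/(1+ψ(Kᵢ−1)), yᵢ = Kᵢxᵢ:
  1: x = 0.159, y = 0.288
  2: x = 0.288, y = 0.445
  3: x = 0.287, y = 0.181
  4: x = 0.267, y = 0.086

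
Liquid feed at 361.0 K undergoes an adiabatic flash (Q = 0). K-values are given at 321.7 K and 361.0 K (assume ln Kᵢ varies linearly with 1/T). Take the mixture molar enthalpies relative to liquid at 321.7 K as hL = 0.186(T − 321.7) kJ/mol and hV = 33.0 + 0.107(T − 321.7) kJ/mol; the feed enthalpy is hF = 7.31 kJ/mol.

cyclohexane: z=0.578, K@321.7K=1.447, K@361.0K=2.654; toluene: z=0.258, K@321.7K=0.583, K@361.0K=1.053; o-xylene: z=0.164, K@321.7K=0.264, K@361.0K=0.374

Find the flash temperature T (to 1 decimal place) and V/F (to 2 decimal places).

T = 323.3 K, V/F = 0.21

Adiabatic flash: solve Rachford–Rice at each trial T, then check hF = ψ·hV(T) + (1−ψ)·hL(T).
  T = 321.7 K: K = (1.447, 0.583, 0.264), RR gives ψ = 0.118, H_out = 3.905 kJ/mol
  T = 361.0 K: K = (2.654, 1.053, 0.374), RR gives ψ = 1.000, H_out = 37.205 kJ/mol
  T = 341.4 K: K = (1.996, 0.798, 0.318), RR gives ψ = 0.820, H_out = 29.451 kJ/mol
  T = 331.5 K: K = (1.706, 0.685, 0.290), RR gives ψ = 0.561, H_out = 19.901 kJ/mol
  T = 326.6 K: K = (1.573, 0.632, 0.277), RR gives ψ = 0.375, H_out = 13.143 kJ/mol
  T = 324.1 K: K = (1.508, 0.607, 0.270), RR gives ψ = 0.256, H_out = 8.835 kJ/mol
  T = 322.9 K: K = (1.477, 0.595, 0.267), RR gives ψ = 0.190, H_out = 6.483 kJ/mol
Linear interpolation between T = 322.9 (H_out = 6.483) and T = 324.1 (H_out = 8.835) on hF = 7.31 gives T ≈ 323.3 K, at which ψ = 0.21.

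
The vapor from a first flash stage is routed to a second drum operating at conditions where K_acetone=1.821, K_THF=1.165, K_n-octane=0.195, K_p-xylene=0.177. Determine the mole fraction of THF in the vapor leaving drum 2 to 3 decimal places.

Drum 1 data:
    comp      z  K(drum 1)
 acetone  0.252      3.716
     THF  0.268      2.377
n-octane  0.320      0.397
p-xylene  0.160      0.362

y_THF (drum 2) = 0.392

Drum 1:
Let ψ₁ = V/F and solve Σ zᵢ(Kᵢ−1)/(1+ψ₁(Kᵢ−1)) = 0.
g(0) = ΣzᵢKᵢ − 1 = 0.758 and g(1) = 1 − Σzᵢ/Kᵢ = -0.429, so a root lies in (0, 1).
Newton iteration, ψ₁⁰ = 0.46:
  ψ₁ = 0.460: g = 0.1187, g' = -0.911 → ψ₁ = 0.590
  ψ₁ = 0.590: g = 0.0032, g' = -0.877 → ψ₁ = 0.594
Converged at ψ₁ = 0.594.
Drum-1 compositions:
  acetone: x = 0.096, y = 0.358
  THF: x = 0.147, y = 0.350
  n-octane: x = 0.499, y = 0.198
  p-xylene: x = 0.258, y = 0.093
Drum-2 feed = drum-1 vapor: z₂ = (0.3584, 0.3505, 0.1979, 0.0933).
Drum 2:
Newton–Raphson from ψ₂ = 0.5:
  ψ₂ = 0.500: g = -0.1350, g' = -0.671 → ψ₂ = 0.299
  ψ₂ = 0.299: g = -0.0202, g' = -0.498 → ψ₂ = 0.258
  ψ₂ = 0.258: g = -0.0004, g' = -0.479 → ψ₂ = 0.257
Converged at ψ₂ = 0.257.
  acetone: x = 0.296, y = 0.539
  THF: x = 0.336, y = 0.392
  n-octane: x = 0.250, y = 0.049
  p-xylene: x = 0.118, y = 0.021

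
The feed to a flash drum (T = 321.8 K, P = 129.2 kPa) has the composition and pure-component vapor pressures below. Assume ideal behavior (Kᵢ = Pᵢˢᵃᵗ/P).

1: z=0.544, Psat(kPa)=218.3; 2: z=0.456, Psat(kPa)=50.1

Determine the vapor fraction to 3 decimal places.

Raoult's law: Kᵢ = Pᵢˢᵃᵗ/P = Pᵢˢᵃᵗ/129.2.
  K_1 = 218.3/129.2 = 1.68963, K_2 = 50.1/129.2 = 0.38777
Rachford–Rice: g(ψ) = Σ zᵢ(Kᵢ−1)/(1+ψ(Kᵢ−1)) = 0.
Feasibility: ΣzᵢKᵢ = 1.096, Σzᵢ/Kᵢ = 1.498 — both > 1, two phases present.
Binary case is linear: z₁(K₁−1)(1+ψ(K₂−1)) + z₂(K₂−1)(1+ψ(K₁−1)) = 0
⇒ ψ = [z₁(K₁−1)+z₂(K₂−1)] / [−(K₁−1)(K₂−1)] = 0.0960/0.4222 = 0.227

ψ = 0.227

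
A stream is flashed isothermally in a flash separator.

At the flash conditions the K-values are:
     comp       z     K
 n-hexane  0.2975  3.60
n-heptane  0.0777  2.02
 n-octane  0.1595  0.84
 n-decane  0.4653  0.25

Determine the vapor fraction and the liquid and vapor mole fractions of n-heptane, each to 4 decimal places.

ψ = 0.3163, x_n-heptane = 0.0587, y_n-heptane = 0.1187

Material balance + equilibrium reduce to Σ zᵢ(Kᵢ−1)/(1+ψ(Kᵢ−1)) = 0.
g(0) = ΣzᵢKᵢ − 1 = 0.4783 and g(1) = 1 − Σzᵢ/Kᵢ = -1.1722, so a root lies in (0, 1).
Newton iteration, ψ⁰ = 0.66:
  ψ = 0.6600: g = -0.38741, g' = -1.3329 → ψ = 0.3693
  ψ = 0.3693: g = -0.05766, g' = -1.0713 → ψ = 0.3155
  ψ = 0.3155: g = 0.00083, g' = -1.1069 → ψ = 0.3163
Converged at ψ = 0.3163.
Compositions from xᵢ = zᵢ/(1+ψ(Kᵢ−1)), yᵢ = Kᵢxᵢ:
  n-hexane: x = 0.1633, y = 0.5877
  n-heptane: x = 0.0587, y = 0.1187
  n-octane: x = 0.1680, y = 0.1411
  n-decane: x = 0.6100, y = 0.1525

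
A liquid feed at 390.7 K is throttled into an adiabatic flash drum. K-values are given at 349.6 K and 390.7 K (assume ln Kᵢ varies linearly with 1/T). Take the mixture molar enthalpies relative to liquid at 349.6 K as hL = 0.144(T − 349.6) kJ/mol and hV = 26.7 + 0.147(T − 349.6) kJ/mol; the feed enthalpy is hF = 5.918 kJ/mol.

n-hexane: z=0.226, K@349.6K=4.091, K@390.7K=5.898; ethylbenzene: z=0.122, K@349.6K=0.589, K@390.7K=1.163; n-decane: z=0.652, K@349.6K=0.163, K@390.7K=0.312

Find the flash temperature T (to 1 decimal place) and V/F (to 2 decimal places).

T = 367.5 K, V/F = 0.12

Adiabatic flash: solve Rachford–Rice at each trial T, then check hF = ψ·hV(T) + (1−ψ)·hL(T).
  T = 349.6 K: K = (4.091, 0.589, 0.163), RR gives ψ = 0.043, H_out = 1.142 kJ/mol
  T = 390.7 K: K = (5.898, 1.163, 0.312), RR gives ψ = 0.234, H_out = 12.200 kJ/mol
  T = 370.1 K: K = (4.960, 0.843, 0.229), RR gives ψ = 0.136, H_out = 6.603 kJ/mol
  T = 359.9 K: K = (4.519, 0.709, 0.194), RR gives ψ = 0.091, H_out = 3.905 kJ/mol
  T = 365.0 K: K = (4.738, 0.774, 0.211), RR gives ψ = 0.114, H_out = 5.255 kJ/mol
  T = 367.6 K: K = (4.850, 0.808, 0.221), RR gives ψ = 0.125, H_out = 5.942 kJ/mol
  T = 366.3 K: K = (4.794, 0.791, 0.216), RR gives ψ = 0.119, H_out = 5.598 kJ/mol
Linear interpolation between T = 366.3 (H_out = 5.598) and T = 367.6 (H_out = 5.942) on hF = 5.918 gives T ≈ 367.5 K, at which ψ = 0.12.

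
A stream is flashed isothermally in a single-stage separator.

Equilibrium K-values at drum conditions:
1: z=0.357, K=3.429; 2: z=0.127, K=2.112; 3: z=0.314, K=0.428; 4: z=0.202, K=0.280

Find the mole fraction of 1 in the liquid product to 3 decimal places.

Material balance + equilibrium reduce to Σ zᵢ(Kᵢ−1)/(1+V/F(Kᵢ−1)) = 0.
Check two-phase: ΣzᵢKᵢ = 1.683 > 1 and Σzᵢ/Kᵢ = 1.619 > 1, so g(0) = 0.683 > 0 and g(1) = -0.619 < 0.
Newton–Raphson from V/F = 0.5:
  V/F = 0.500: g = 0.0035, g' = -0.952 → V/F = 0.504
Converged at V/F = 0.504.
Compositions from xᵢ = zᵢ/(1+V/F(Kᵢ−1)), yᵢ = Kᵢxᵢ:
  1: x = 0.161, y = 0.551
  2: x = 0.081, y = 0.172
  3: x = 0.441, y = 0.189
  4: x = 0.317, y = 0.089

x_1 = 0.161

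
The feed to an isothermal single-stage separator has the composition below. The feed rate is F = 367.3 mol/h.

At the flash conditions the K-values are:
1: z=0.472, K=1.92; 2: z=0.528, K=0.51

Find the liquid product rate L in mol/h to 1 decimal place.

Iterate (Newton) starting at ψ = 0.5:
  ψ = 0.500: g = -0.0453, g' = -0.410 → ψ = 0.390
  ψ = 0.390: g = -0.0001, g' = -0.410 → ψ = 0.389
Converged at ψ = 0.389.
Then V = ψ·F = 0.3894·367.3 = 143.0 mol/h and L = F − V = 224.3 mol/h.

L = 224.3 mol/h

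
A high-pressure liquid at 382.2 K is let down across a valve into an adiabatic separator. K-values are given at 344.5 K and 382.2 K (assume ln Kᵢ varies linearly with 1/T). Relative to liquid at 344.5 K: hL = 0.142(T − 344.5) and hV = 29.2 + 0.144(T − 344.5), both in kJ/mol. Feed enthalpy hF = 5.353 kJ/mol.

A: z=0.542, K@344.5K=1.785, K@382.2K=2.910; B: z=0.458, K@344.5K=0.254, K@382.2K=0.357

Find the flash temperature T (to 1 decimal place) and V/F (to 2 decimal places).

Adiabatic flash: solve Rachford–Rice at each trial T, then check hF = ψ·hV(T) + (1−ψ)·hL(T).
  T = 344.5 K: K = (1.785, 0.254), RR gives ψ = 0.143, H_out = 4.179 kJ/mol
  T = 382.2 K: K = (2.910, 0.357), RR gives ψ = 0.603, H_out = 23.010 kJ/mol
  T = 363.4 K: K = (2.310, 0.304), RR gives ψ = 0.429, H_out = 15.226 kJ/mol
  T = 353.9 K: K = (2.036, 0.278), RR gives ψ = 0.309, H_out = 10.364 kJ/mol
  T = 349.2 K: K = (1.908, 0.266), RR gives ψ = 0.234, H_out = 7.507 kJ/mol
  T = 346.9 K: K = (1.847, 0.260), RR gives ψ = 0.192, H_out = 5.948 kJ/mol
Linear interpolation between T = 344.5 (H_out = 4.179) and T = 346.9 (H_out = 5.948) on hF = 5.353 gives T ≈ 346.1 K, at which ψ = 0.18.

T = 346.1 K, V/F = 0.18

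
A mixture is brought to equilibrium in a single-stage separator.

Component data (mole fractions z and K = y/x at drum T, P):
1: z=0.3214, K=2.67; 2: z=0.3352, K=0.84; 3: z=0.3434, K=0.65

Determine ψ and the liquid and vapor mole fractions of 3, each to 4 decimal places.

ψ = 0.8052, x_3 = 0.4782, y_3 = 0.3108

Newton iteration, ψ⁰ = 0.5:
  ψ = 0.5000: g = 0.08852, g' = -0.3381 → ψ = 0.7618
  ψ = 0.7618: g = 0.01126, g' = -0.2630 → ψ = 0.8046
  ψ = 0.8046: g = 0.00015, g' = -0.2560 → ψ = 0.8052
Converged at ψ = 0.8052.
Compositions from xᵢ = zᵢ/(1+ψ(Kᵢ−1)), yᵢ = Kᵢxᵢ:
  1: x = 0.1371, y = 0.3660
  2: x = 0.3848, y = 0.3232
  3: x = 0.4782, y = 0.3108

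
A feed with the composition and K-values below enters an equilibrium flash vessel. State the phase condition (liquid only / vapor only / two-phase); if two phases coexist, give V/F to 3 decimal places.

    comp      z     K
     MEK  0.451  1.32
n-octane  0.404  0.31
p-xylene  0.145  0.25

ΣzᵢKᵢ = 0.757; Σzᵢ/Kᵢ = 2.225.
Since ΣzᵢKᵢ < 1 the mixture is below its bubble point — single liquid phase.

liquid only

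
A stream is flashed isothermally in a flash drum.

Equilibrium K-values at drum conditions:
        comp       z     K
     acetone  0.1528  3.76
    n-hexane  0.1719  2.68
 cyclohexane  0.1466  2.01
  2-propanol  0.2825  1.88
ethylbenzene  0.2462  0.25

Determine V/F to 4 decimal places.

Rachford–Rice: g(V/F) = Σ zᵢ(Kᵢ−1)/(1+V/F(Kᵢ−1)) = 0.
g(0) = ΣzᵢKᵢ − 1 = 0.9225 and g(1) = 1 − Σzᵢ/Kᵢ = -0.3128, so a root lies in (0, 1).
Newton iteration, V/F⁰ = 0.58:
  V/F = 0.5800: g = 0.23957, g' = -0.8857 → V/F = 0.8505
  V/F = 0.8505: g = -0.04316, g' = -1.3569 → V/F = 0.8187
  V/F = 0.8187: g = -0.00187, g' = -1.2438 → V/F = 0.8172
Converged at V/F = 0.8172.

V/F = 0.8172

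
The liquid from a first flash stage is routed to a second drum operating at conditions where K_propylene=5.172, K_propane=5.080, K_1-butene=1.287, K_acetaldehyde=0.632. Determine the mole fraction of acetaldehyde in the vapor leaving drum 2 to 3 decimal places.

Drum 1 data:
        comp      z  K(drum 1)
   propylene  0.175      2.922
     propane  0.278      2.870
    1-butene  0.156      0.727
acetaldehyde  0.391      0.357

y_acetaldehyde (drum 2) = 0.498

Drum 1:
Let ψ₁ = V/F and solve Σ zᵢ(Kᵢ−1)/(1+ψ₁(Kᵢ−1)) = 0.
g(0) = ΣzᵢKᵢ − 1 = 0.562 and g(1) = 1 − Σzᵢ/Kᵢ = -0.467, so a root lies in (0, 1).
Iterate (Newton) starting at ψ₁ = 0.42:
  ψ₁ = 0.420: g = 0.0848, g' = -0.821 → ψ₁ = 0.523
  ψ₁ = 0.523: g = 0.0019, g' = -0.792 → ψ₁ = 0.526
Converged at ψ₁ = 0.526.
Drum-1 compositions:
  propylene: x = 0.087, y = 0.254
  propane: x = 0.140, y = 0.402
  1-butene: x = 0.182, y = 0.132
  acetaldehyde: x = 0.591, y = 0.211
Drum-2 feed = drum-1 liquid: z₂ = (0.0871, 0.1402, 0.1821, 0.5906).
Drum 2:
Newton iteration, ψ₂⁰ = 0.51:
  ψ₂ = 0.510: g = 0.0798, g' = -0.533 → ψ₂ = 0.660
  ψ₂ = 0.660: g = 0.0087, g' = -0.429 → ψ₂ = 0.680
Converged at ψ₂ = 0.680.
  propylene: x = 0.023, y = 0.117
  propane: x = 0.037, y = 0.189
  1-butene: x = 0.152, y = 0.196
  acetaldehyde: x = 0.788, y = 0.498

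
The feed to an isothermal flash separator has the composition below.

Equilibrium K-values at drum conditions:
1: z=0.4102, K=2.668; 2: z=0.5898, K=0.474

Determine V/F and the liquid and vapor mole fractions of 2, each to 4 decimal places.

Rachford–Rice: g(V/F) = Σ zᵢ(Kᵢ−1)/(1+V/F(Kᵢ−1)) = 0.
Check two-phase: ΣzᵢKᵢ = 1.3740 > 1 and Σzᵢ/Kᵢ = 1.3981 > 1, so g(0) = 0.3740 > 0 and g(1) = -0.3981 < 0.
Newton–Raphson from V/F = 0.5:
  V/F = 0.5000: g = -0.04787, g' = -0.6397 → V/F = 0.4252
  V/F = 0.4252: g = 0.00071, g' = -0.6614 → V/F = 0.4263
Converged at V/F = 0.4263.
Compositions from xᵢ = zᵢ/(1+V/F(Kᵢ−1)), yᵢ = Kᵢxᵢ:
  1: x = 0.2397, y = 0.6396
  2: x = 0.7603, y = 0.3604

V/F = 0.4263, x_2 = 0.7603, y_2 = 0.3604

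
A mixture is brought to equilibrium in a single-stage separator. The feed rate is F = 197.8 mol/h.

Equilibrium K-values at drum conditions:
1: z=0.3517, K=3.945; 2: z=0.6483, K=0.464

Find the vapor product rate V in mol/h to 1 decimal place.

V = 86.2 mol/h

Let ψ = V/F and solve Σ zᵢ(Kᵢ−1)/(1+ψ(Kᵢ−1)) = 0.
g(0) = ΣzᵢKᵢ − 1 = 0.6883 and g(1) = 1 − Σzᵢ/Kᵢ = -0.4863, so a root lies in (0, 1).
Binary case is linear: z₁(K₁−1)(1+ψ(K₂−1)) + z₂(K₂−1)(1+ψ(K₁−1)) = 0
⇒ ψ = [z₁(K₁−1)+z₂(K₂−1)] / [−(K₁−1)(K₂−1)] = 0.68827/1.57852 = 0.4360
Then V = ψ·F = 0.4360·197.8 = 86.2 mol/h and L = F − V = 111.6 mol/h.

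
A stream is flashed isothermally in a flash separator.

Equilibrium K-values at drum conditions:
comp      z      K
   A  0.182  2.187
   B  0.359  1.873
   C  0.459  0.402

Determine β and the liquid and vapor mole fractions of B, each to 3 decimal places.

β = 0.433, x_B = 0.261, y_B = 0.488

Material balance + equilibrium reduce to Σ zᵢ(Kᵢ−1)/(1+β(Kᵢ−1)) = 0.
Check two-phase: ΣzᵢKᵢ = 1.255 > 1 and Σzᵢ/Kᵢ = 1.417 > 1, so g(0) = 0.255 > 0 and g(1) = -0.417 < 0.
Newton iteration, β⁰ = 0.37:
  β = 0.370: g = 0.0345, g' = -0.551 → β = 0.433
Converged at β = 0.433.
Compositions from xᵢ = zᵢ/(1+β(Kᵢ−1)), yᵢ = Kᵢxᵢ:
  A: x = 0.120, y = 0.263
  B: x = 0.261, y = 0.488
  C: x = 0.619, y = 0.249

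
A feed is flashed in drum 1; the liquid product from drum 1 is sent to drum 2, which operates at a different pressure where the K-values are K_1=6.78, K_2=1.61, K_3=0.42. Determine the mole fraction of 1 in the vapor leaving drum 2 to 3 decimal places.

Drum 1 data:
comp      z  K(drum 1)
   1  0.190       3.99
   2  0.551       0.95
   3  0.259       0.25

Drum 1:
Material balance + equilibrium reduce to Σ zᵢ(Kᵢ−1)/(1+ψ₁(Kᵢ−1)) = 0.
g(0) = ΣzᵢKᵢ − 1 = 0.346 and g(1) = 1 − Σzᵢ/Kᵢ = -0.664, so a root lies in (0, 1).
Newton–Raphson from ψ₁ = 0.51:
  ψ₁ = 0.510: g = -0.1178, g' = -0.650 → ψ₁ = 0.329
  ψ₁ = 0.329: g = 0.0007, g' = -0.690 → ψ₁ = 0.330
Converged at ψ₁ = 0.330.
Drum-1 compositions:
  1: x = 0.096, y = 0.382
  2: x = 0.560, y = 0.532
  3: x = 0.344, y = 0.086
Drum-2 feed = drum-1 liquid: z₂ = (0.0957, 0.5602, 0.3441).
Drum 2:
Newton iteration, ψ₂⁰ = 0.68:
  ψ₂ = 0.680: g = 0.0242, g' = -0.551 → ψ₂ = 0.724
  ψ₂ = 0.724: g = -0.0002, g' = -0.563 → ψ₂ = 0.723
Converged at ψ₂ = 0.723.
  1: x = 0.018, y = 0.125
  2: x = 0.389, y = 0.626
  3: x = 0.593, y = 0.249

y_1 (drum 2) = 0.125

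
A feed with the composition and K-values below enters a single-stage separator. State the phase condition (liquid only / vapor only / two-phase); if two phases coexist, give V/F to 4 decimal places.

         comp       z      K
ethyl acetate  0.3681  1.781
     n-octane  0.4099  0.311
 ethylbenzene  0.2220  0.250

liquid only

ΣzᵢKᵢ = 0.8386; Σzᵢ/Kᵢ = 2.4127.
Since ΣzᵢKᵢ < 1 the mixture is below its bubble point — single liquid phase.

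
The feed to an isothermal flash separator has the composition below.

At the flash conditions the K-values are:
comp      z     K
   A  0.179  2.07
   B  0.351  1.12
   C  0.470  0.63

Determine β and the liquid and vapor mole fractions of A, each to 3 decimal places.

Rachford–Rice: g(β) = Σ zᵢ(Kᵢ−1)/(1+β(Kᵢ−1)) = 0.
g(0) = ΣzᵢKᵢ − 1 = 0.060 and g(1) = 1 − Σzᵢ/Kᵢ = -0.146, so a root lies in (0, 1).
Iterate (Newton) starting at β = 0.43:
  β = 0.430: g = -0.0356, g' = -0.192 → β = 0.244
  β = 0.244: g = 0.0016, g' = -0.211 → β = 0.252
Converged at β = 0.252.
Compositions from xᵢ = zᵢ/(1+β(Kᵢ−1)), yᵢ = Kᵢxᵢ:
  A: x = 0.141, y = 0.292
  B: x = 0.341, y = 0.382
  C: x = 0.518, y = 0.327

β = 0.252, x_A = 0.141, y_A = 0.292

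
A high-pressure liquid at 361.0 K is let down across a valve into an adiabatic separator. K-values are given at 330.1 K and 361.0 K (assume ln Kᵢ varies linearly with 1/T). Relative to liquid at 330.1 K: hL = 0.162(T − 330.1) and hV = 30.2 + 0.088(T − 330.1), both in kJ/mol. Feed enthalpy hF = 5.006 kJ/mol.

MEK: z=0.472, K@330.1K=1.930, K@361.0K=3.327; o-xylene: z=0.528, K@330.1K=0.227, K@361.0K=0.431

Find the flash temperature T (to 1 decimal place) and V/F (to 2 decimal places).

Adiabatic flash: solve Rachford–Rice at each trial T, then check hF = ψ·hV(T) + (1−ψ)·hL(T).
  T = 330.1 K: K = (1.930, 0.227), RR gives ψ = 0.043, H_out = 1.295 kJ/mol
  T = 361.0 K: K = (3.327, 0.431), RR gives ψ = 0.603, H_out = 21.827 kJ/mol
  T = 345.6 K: K = (2.567, 0.318), RR gives ψ = 0.355, H_out = 12.820 kJ/mol
  T = 337.9 K: K = (2.235, 0.270), RR gives ψ = 0.219, H_out = 7.751 kJ/mol
  T = 334.0 K: K = (2.079, 0.248), RR gives ψ = 0.138, H_out = 4.761 kJ/mol
  T = 335.9 K: K = (2.154, 0.258), RR gives ψ = 0.179, H_out = 6.266 kJ/mol
Linear interpolation between T = 334.0 (H_out = 4.761) and T = 335.9 (H_out = 6.266) on hF = 5.006 gives T ≈ 334.3 K, at which ψ = 0.14.

T = 334.3 K, V/F = 0.14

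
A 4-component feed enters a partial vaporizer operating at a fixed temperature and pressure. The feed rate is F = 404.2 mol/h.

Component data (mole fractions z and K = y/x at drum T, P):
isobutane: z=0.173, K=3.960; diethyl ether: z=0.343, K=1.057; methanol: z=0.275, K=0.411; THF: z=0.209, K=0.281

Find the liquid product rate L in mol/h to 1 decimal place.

Newton iteration, ψ⁰ = 0.5:
  ψ = 0.500: g = -0.2387, g' = -0.703 → ψ = 0.160
  ψ = 0.160: g = 0.0180, g' = -0.953 → ψ = 0.179
  ψ = 0.179: g = 0.0004, g' = -0.910 → ψ = 0.180
Converged at ψ = 0.180.
Then V = ψ·F = 0.1796·404.2 = 72.6 mol/h and L = F − V = 331.6 mol/h.

L = 331.6 mol/h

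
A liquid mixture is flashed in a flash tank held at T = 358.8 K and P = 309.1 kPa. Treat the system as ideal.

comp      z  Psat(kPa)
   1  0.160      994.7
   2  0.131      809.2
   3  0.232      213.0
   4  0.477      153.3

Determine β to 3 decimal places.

β = 0.289

Raoult's law: Kᵢ = Pᵢˢᵃᵗ/P = Pᵢˢᵃᵗ/309.1.
  K_1 = 994.7/309.1 = 3.21805, K_2 = 809.2/309.1 = 2.61792, K_3 = 213.0/309.1 = 0.68910, K_4 = 153.3/309.1 = 0.49596
Let β = V/F and solve Σ zᵢ(Kᵢ−1)/(1+β(Kᵢ−1)) = 0.
Check two-phase: ΣzᵢKᵢ = 1.254 > 1 and Σzᵢ/Kᵢ = 1.398 > 1, so g(0) = 0.254 > 0 and g(1) = -0.398 < 0.
Newton iteration, β⁰ = 0.55:
  β = 0.550: g = -0.1476, g' = -0.520 → β = 0.266
  β = 0.266: g = 0.0149, g' = -0.667 → β = 0.289
Converged at β = 0.289.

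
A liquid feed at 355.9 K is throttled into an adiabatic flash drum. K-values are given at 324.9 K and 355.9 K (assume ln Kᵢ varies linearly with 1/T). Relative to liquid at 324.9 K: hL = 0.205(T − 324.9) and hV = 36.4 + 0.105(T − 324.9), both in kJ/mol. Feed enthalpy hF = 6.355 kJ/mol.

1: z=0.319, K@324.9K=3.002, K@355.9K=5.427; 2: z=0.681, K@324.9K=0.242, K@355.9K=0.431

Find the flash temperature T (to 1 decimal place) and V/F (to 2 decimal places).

Adiabatic flash: solve Rachford–Rice at each trial T, then check hF = ψ·hV(T) + (1−ψ)·hL(T).
  T = 324.9 K: K = (3.002, 0.242), RR gives ψ = 0.081, H_out = 2.937 kJ/mol
  T = 355.9 K: K = (5.427, 0.431), RR gives ψ = 0.407, H_out = 19.902 kJ/mol
  T = 340.4 K: K = (4.091, 0.327), RR gives ψ = 0.254, H_out = 12.024 kJ/mol
  T = 332.6 K: K = (3.514, 0.282), RR gives ψ = 0.173, H_out = 7.758 kJ/mol
  T = 328.8 K: K = (3.254, 0.262), RR gives ψ = 0.130, H_out = 5.481 kJ/mol
  T = 330.7 K: K = (3.382, 0.272), RR gives ψ = 0.152, H_out = 6.641 kJ/mol
Linear interpolation between T = 328.8 (H_out = 5.481) and T = 330.7 (H_out = 6.641) on hF = 6.355 gives T ≈ 330.2 K, at which ψ = 0.15.

T = 330.2 K, V/F = 0.15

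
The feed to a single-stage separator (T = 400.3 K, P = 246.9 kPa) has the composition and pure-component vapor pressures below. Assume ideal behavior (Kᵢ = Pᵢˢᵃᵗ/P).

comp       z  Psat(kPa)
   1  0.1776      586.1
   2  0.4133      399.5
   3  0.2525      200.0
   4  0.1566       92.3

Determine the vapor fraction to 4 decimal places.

ψ = 0.8798

Raoult's law: Kᵢ = Pᵢˢᵃᵗ/P = Pᵢˢᵃᵗ/246.9.
  K_1 = 586.1/246.9 = 2.373836, K_2 = 399.5/246.9 = 1.618064, K_3 = 200.0/246.9 = 0.810045, K_4 = 92.3/246.9 = 0.373836
Let ψ = V/F and solve Σ zᵢ(Kᵢ−1)/(1+ψ(Kᵢ−1)) = 0.
g(0) = ΣzᵢKᵢ − 1 = 0.3534 and g(1) = 1 − Σzᵢ/Kᵢ = -0.0609, so a root lies in (0, 1).
Iterate (Newton) starting at ψ = 0.5:
  ψ = 0.5000: g = 0.14403, g' = -0.3512 → ψ = 0.9101
  ψ = 0.9101: g = -0.01407, g' = -0.4761 → ψ = 0.8806
  ψ = 0.8806: g = -0.00035, g' = -0.4531 → ψ = 0.8798
Converged at ψ = 0.8798.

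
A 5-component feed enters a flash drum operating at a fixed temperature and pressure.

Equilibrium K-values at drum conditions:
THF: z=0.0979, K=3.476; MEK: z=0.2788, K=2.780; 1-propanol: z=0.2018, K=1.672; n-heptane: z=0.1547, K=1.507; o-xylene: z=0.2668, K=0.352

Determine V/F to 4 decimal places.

V/F = 0.8879

Material balance + equilibrium reduce to Σ zᵢ(Kᵢ−1)/(1+V/F(Kᵢ−1)) = 0.
Feasibility: ΣzᵢKᵢ = 1.7798, Σzᵢ/Kᵢ = 1.1098 — both > 1, two phases present.
Newton iteration, V/F⁰ = 0.5:
  V/F = 0.5000: g = 0.27921, g' = -0.6886 → V/F = 0.9055
  V/F = 0.9055: g = -0.01549, g' = -0.8965 → V/F = 0.8882
  V/F = 0.8882: g = -0.00025, g' = -0.8677 → V/F = 0.8879
Converged at V/F = 0.8879.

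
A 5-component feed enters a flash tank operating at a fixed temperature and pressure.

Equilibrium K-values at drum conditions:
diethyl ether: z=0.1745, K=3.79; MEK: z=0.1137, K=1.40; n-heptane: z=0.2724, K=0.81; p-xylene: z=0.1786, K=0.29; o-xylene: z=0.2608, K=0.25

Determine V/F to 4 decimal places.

V/F = 0.1215

Material balance + equilibrium reduce to Σ zᵢ(Kᵢ−1)/(1+V/F(Kᵢ−1)) = 0.
Check two-phase: ΣzᵢKᵢ = 1.1582 > 1 and Σzᵢ/Kᵢ = 2.1226 > 1, so g(0) = 0.1582 > 0 and g(1) = -1.1226 < 0.
Newton iteration, V/F⁰ = 0.5:
  V/F = 0.5000: g = -0.32557, g' = -0.8534 → V/F = 0.1185
  V/F = 0.1185: g = 0.00322, g' = -1.0781 → V/F = 0.1215
Converged at V/F = 0.1215.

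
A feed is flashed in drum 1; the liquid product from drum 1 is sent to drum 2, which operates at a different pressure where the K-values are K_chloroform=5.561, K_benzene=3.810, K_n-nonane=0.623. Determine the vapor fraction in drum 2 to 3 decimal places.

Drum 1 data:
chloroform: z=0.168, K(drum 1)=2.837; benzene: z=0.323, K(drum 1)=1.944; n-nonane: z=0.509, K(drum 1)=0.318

V/F (drum 2) = 0.756

Drum 1:
Newton iteration, ψ₁⁰ = 0.5:
  ψ₁ = 0.500: g = -0.1588, g' = -0.832 → ψ₁ = 0.309
  ψ₁ = 0.309: g = -0.0070, g' = -0.783 → ψ₁ = 0.300
Converged at ψ₁ = 0.300.
Drum-1 compositions:
  chloroform: x = 0.108, y = 0.307
  benzene: x = 0.252, y = 0.489
  n-nonane: x = 0.640, y = 0.204
Drum-2 feed = drum-1 liquid: z₂ = (0.1083, 0.2517, 0.6400).
Drum 2:
Material balance + equilibrium reduce to Σ zᵢ(Kᵢ−1)/(1+ψ₂(Kᵢ−1)) = 0.
Check two-phase: ΣzᵢKᵢ = 1.960 > 1 and Σzᵢ/Kᵢ = 1.113 > 1, so g(0) = 0.960 > 0 and g(1) = -0.113 < 0.
Newton iteration, ψ₂⁰ = 0.47:
  ψ₂ = 0.470: g = 0.1686, g' = -0.731 → ψ₂ = 0.701
  ψ₂ = 0.701: g = 0.0281, g' = -0.521 → ψ₂ = 0.754
  ψ₂ = 0.754: g = 0.0007, g' = -0.496 → ψ₂ = 0.756
Converged at ψ₂ = 0.756.
  chloroform: x = 0.024, y = 0.135
  benzene: x = 0.081, y = 0.307
  n-nonane: x = 0.895, y = 0.558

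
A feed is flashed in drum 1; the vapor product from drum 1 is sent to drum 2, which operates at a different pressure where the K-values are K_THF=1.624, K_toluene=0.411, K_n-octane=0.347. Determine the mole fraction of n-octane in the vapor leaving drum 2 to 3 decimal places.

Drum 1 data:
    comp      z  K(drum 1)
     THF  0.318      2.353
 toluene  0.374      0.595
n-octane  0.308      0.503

y_n-octane (drum 2) = 0.073

Drum 1:
Rachford–Rice: g(ψ₁) = Σ zᵢ(Kᵢ−1)/(1+ψ₁(Kᵢ−1)) = 0.
Feasibility: ΣzᵢKᵢ = 1.126, Σzᵢ/Kᵢ = 1.376 — both > 1, two phases present.
Newton iteration, ψ₁⁰ = 0.4:
  ψ₁ = 0.400: g = -0.0926, g' = -0.451 → ψ₁ = 0.195
  ψ₁ = 0.195: g = 0.0067, g' = -0.530 → ψ₁ = 0.207
Converged at ψ₁ = 0.207.
Drum-1 compositions:
  THF: x = 0.248, y = 0.584
  toluene: x = 0.408, y = 0.243
  n-octane: x = 0.343, y = 0.173
Drum-2 feed = drum-1 vapor: z₂ = (0.5844, 0.2429, 0.1727).
Drum 2:
Let ψ₂ = V/F and solve Σ zᵢ(Kᵢ−1)/(1+ψ₂(Kᵢ−1)) = 0.
g(0) = ΣzᵢKᵢ − 1 = 0.109 and g(1) = 1 − Σzᵢ/Kᵢ = -0.449, so a root lies in (0, 1).
Newton iteration, ψ₂⁰ = 0.5:
  ψ₂ = 0.500: g = -0.0923, g' = -0.464 → ψ₂ = 0.301
  ψ₂ = 0.301: g = -0.0073, g' = -0.400 → ψ₂ = 0.283
Converged at ψ₂ = 0.283.
  THF: x = 0.497, y = 0.807
  toluene: x = 0.291, y = 0.120
  n-octane: x = 0.212, y = 0.073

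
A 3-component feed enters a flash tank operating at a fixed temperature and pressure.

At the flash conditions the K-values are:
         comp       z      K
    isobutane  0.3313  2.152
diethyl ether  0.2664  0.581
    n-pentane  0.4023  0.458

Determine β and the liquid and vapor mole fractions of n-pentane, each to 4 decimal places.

β = 0.0911, x_n-pentane = 0.4232, y_n-pentane = 0.1938

Material balance + equilibrium reduce to Σ zᵢ(Kᵢ−1)/(1+β(Kᵢ−1)) = 0.
g(0) = ΣzᵢKᵢ − 1 = 0.0520 and g(1) = 1 − Σzᵢ/Kᵢ = -0.4909, so a root lies in (0, 1).
Newton–Raphson from β = 0.5:
  β = 0.5000: g = -0.19814, g' = -0.4742 → β = 0.0822
  β = 0.0822: g = 0.00483, g' = -0.5465 → β = 0.0910
  β = 0.0910: g = 0.00002, g' = -0.5415 → β = 0.0911
Converged at β = 0.0911.
Compositions from xᵢ = zᵢ/(1+β(Kᵢ−1)), yᵢ = Kᵢxᵢ:
  isobutane: x = 0.2998, y = 0.6453
  diethyl ether: x = 0.2770, y = 0.1609
  n-pentane: x = 0.4232, y = 0.1938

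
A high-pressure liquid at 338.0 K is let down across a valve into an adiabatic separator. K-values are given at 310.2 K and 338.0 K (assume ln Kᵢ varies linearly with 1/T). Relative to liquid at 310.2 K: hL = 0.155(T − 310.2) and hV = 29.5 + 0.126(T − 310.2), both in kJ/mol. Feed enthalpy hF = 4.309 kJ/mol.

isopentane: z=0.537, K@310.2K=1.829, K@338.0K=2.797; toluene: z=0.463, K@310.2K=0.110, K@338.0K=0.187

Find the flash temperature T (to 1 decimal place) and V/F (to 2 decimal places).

T = 314.3 K, V/F = 0.13

Adiabatic flash: solve Rachford–Rice at each trial T, then check hF = ψ·hV(T) + (1−ψ)·hL(T).
  T = 310.2 K: K = (1.829, 0.110), RR gives ψ = 0.045, H_out = 1.324 kJ/mol
  T = 338.0 K: K = (2.797, 0.187), RR gives ψ = 0.403, H_out = 15.869 kJ/mol
  T = 324.1 K: K = (2.282, 0.145), RR gives ψ = 0.267, H_out = 9.926 kJ/mol
  T = 317.1 K: K = (2.047, 0.127), RR gives ψ = 0.172, H_out = 6.121 kJ/mol
  T = 313.6 K: K = (1.934, 0.118), RR gives ψ = 0.113, H_out = 3.858 kJ/mol
  T = 315.4 K: K = (1.992, 0.122), RR gives ψ = 0.145, H_out = 5.059 kJ/mol
Linear interpolation between T = 313.6 (H_out = 3.858) and T = 315.4 (H_out = 5.059) on hF = 4.309 gives T ≈ 314.3 K, at which ψ = 0.13.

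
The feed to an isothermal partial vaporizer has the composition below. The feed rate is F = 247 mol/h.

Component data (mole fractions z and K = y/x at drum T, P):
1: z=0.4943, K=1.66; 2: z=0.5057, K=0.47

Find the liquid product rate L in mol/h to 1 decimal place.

L = 205.9 mol/h

Rachford–Rice: g(ψ) = Σ zᵢ(Kᵢ−1)/(1+ψ(Kᵢ−1)) = 0.
Feasibility: ΣzᵢKᵢ = 1.0582, Σzᵢ/Kᵢ = 1.3737 — both > 1, two phases present.
Binary case is linear: z₁(K₁−1)(1+ψ(K₂−1)) + z₂(K₂−1)(1+ψ(K₁−1)) = 0
⇒ ψ = [z₁(K₁−1)+z₂(K₂−1)] / [−(K₁−1)(K₂−1)] = 0.05822/0.34980 = 0.1664
Then V = ψ·F = 0.1664·247 = 41.1 mol/h and L = F − V = 205.9 mol/h.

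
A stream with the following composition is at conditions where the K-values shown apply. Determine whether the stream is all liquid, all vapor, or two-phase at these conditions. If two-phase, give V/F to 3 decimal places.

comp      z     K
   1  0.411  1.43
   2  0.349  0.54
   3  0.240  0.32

all liquid

ΣzᵢKᵢ = 0.853; Σzᵢ/Kᵢ = 1.684.
Since ΣzᵢKᵢ < 1 the mixture is below its bubble point — single liquid phase.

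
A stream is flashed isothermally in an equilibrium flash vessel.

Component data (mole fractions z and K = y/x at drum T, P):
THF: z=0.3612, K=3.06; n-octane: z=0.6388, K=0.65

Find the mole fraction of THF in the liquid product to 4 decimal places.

Binary case is linear: z₁(K₁−1)(1+ψ(K₂−1)) + z₂(K₂−1)(1+ψ(K₁−1)) = 0
⇒ ψ = [z₁(K₁−1)+z₂(K₂−1)] / [−(K₁−1)(K₂−1)] = 0.52049/0.72100 = 0.7219
Compositions from xᵢ = zᵢ/(1+ψ(Kᵢ−1)), yᵢ = Kᵢxᵢ:
  THF: x = 0.1452, y = 0.4444
  n-octane: x = 0.8548, y = 0.5556

x_THF = 0.1452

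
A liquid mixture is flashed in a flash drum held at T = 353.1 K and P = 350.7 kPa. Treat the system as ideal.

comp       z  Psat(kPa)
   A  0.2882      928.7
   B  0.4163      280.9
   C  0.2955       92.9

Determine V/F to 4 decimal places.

V/F = 0.2242

Raoult's law: Kᵢ = Pᵢˢᵃᵗ/P = Pᵢˢᵃᵗ/350.7.
  K_A = 928.7/350.7 = 2.648132, K_B = 280.9/350.7 = 0.800969, K_C = 92.9/350.7 = 0.264899
Rachford–Rice: g(V/F) = Σ zᵢ(Kᵢ−1)/(1+V/F(Kᵢ−1)) = 0.
Check two-phase: ΣzᵢKᵢ = 1.1749 > 1 and Σzᵢ/Kᵢ = 1.7441 > 1, so g(0) = 0.1749 > 0 and g(1) = -0.7441 < 0.
Iterate (Newton) starting at V/F = 0.5:
  V/F = 0.5000: g = -0.17507, g' = -0.6548 → V/F = 0.2326
  V/F = 0.2326: g = -0.00557, g' = -0.6595 → V/F = 0.2242
Converged at V/F = 0.2242.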